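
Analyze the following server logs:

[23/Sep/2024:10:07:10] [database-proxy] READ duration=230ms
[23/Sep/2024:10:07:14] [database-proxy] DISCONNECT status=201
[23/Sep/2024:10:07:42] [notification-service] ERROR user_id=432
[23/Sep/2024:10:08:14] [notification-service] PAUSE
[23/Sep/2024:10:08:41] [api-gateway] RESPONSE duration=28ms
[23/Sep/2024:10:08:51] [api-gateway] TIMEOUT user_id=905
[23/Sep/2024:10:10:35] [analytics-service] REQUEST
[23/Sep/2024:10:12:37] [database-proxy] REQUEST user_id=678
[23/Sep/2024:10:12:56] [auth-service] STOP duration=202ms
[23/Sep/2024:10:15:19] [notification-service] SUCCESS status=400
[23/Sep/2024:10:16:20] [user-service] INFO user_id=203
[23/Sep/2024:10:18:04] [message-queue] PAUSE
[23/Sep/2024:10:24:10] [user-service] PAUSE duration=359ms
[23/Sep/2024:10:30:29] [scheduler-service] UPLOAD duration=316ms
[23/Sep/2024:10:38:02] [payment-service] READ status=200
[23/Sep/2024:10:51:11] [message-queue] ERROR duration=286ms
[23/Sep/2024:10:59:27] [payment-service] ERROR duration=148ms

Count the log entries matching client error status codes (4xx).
1

To find matching entries:

1. Pattern to match: client error status codes (4xx)
2. Scan each log entry for the pattern
3. Count matches: 1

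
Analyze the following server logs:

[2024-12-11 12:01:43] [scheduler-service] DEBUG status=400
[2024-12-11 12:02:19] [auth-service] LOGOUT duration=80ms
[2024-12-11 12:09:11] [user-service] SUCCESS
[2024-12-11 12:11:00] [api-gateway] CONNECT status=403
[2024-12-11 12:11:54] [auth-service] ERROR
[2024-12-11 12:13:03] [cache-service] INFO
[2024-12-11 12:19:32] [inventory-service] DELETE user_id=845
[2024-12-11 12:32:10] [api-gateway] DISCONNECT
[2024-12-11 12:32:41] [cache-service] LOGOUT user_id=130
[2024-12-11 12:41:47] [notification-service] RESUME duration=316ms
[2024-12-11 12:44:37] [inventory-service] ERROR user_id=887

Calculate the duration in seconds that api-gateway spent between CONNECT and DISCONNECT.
1270

To calculate state duration:

1. Find CONNECT event for api-gateway: 2024-12-11 12:11:00
2. Find DISCONNECT event for api-gateway: 2024-12-11 12:32:10
3. Calculate duration: 2024-12-11 12:32:10 - 2024-12-11 12:11:00 = 1270 seconds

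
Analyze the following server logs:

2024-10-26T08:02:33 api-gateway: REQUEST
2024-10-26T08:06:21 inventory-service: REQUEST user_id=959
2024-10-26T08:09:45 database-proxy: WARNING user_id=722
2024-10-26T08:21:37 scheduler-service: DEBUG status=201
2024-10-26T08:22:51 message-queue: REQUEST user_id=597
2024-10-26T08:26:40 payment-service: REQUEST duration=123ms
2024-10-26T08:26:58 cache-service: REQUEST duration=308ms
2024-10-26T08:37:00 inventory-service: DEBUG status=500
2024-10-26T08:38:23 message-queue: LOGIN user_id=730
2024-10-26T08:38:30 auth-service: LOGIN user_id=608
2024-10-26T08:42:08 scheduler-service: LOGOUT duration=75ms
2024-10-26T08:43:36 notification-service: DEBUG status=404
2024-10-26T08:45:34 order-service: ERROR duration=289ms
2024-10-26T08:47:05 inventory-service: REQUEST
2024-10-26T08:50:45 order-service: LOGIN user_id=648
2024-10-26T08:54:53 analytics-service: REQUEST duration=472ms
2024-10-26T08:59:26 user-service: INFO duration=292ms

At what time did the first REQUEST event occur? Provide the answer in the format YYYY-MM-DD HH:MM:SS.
2024-10-26 08:02:33

To find the first event:

1. Filter for all REQUEST events
2. Sort by timestamp
3. Select the first one
4. Timestamp: 2024-10-26 08:02:33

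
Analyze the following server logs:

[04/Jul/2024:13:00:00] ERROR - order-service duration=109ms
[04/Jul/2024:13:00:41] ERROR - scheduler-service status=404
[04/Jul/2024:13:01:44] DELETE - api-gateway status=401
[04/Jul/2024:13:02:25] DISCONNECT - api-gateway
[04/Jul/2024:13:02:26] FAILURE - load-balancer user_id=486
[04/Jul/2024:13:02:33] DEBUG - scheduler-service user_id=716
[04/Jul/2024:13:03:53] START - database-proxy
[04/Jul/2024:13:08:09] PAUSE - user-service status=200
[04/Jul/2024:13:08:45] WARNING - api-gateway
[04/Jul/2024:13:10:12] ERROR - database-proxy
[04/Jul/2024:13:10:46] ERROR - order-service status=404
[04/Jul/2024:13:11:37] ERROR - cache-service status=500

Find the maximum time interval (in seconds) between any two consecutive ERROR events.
571

To find the longest gap:

1. Extract all ERROR events in chronological order
2. Calculate time differences between consecutive events
3. Find the maximum difference
4. Longest gap: 571 seconds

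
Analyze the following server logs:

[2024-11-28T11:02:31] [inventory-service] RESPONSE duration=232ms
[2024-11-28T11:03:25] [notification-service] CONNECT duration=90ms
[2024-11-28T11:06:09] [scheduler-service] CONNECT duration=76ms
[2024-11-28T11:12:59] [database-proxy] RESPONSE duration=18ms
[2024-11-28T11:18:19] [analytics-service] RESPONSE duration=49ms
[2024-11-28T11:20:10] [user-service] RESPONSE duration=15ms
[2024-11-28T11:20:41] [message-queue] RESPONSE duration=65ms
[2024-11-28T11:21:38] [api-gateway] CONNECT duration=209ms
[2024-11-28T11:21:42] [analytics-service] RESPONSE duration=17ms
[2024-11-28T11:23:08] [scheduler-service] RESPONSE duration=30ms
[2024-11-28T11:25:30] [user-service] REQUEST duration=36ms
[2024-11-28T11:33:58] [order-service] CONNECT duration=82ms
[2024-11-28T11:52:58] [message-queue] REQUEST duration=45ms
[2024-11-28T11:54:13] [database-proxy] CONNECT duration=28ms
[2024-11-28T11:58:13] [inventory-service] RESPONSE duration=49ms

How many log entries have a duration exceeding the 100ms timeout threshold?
2

To count timeouts:

1. Threshold: 100ms
2. Extract duration from each log entry
3. Count entries where duration > 100
4. Timeout count: 2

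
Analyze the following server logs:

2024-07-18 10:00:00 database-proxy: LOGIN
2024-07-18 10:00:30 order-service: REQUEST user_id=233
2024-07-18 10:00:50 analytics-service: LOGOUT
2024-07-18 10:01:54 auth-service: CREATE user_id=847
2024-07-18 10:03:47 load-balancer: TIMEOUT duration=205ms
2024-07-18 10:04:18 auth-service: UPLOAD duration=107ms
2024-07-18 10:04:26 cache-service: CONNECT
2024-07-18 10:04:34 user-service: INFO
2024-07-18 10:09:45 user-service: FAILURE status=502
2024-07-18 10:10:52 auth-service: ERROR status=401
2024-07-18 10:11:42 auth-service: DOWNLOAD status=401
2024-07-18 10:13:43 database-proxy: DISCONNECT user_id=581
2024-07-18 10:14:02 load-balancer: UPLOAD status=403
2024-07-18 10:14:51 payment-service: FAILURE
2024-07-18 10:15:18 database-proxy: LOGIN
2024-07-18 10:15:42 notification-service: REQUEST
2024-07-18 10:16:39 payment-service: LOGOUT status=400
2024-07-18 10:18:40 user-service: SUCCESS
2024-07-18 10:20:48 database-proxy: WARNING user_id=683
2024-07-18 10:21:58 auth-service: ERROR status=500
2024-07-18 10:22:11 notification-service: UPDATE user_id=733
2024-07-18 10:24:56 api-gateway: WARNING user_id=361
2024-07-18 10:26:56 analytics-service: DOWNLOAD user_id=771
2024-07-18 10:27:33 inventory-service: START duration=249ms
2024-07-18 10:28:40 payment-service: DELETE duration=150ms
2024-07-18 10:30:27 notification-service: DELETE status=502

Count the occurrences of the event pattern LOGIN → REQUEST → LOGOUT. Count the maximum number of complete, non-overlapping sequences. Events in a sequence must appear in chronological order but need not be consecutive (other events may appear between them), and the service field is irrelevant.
2

To count sequences:

1. Look for pattern: LOGIN → REQUEST → LOGOUT
2. Greedily scan the log in chronological order, matching each sequence element in turn (ignoring service)
3. Each time the full pattern completes, increment the count and restart matching from the next event
4. Complete non-overlapping sequences found: 2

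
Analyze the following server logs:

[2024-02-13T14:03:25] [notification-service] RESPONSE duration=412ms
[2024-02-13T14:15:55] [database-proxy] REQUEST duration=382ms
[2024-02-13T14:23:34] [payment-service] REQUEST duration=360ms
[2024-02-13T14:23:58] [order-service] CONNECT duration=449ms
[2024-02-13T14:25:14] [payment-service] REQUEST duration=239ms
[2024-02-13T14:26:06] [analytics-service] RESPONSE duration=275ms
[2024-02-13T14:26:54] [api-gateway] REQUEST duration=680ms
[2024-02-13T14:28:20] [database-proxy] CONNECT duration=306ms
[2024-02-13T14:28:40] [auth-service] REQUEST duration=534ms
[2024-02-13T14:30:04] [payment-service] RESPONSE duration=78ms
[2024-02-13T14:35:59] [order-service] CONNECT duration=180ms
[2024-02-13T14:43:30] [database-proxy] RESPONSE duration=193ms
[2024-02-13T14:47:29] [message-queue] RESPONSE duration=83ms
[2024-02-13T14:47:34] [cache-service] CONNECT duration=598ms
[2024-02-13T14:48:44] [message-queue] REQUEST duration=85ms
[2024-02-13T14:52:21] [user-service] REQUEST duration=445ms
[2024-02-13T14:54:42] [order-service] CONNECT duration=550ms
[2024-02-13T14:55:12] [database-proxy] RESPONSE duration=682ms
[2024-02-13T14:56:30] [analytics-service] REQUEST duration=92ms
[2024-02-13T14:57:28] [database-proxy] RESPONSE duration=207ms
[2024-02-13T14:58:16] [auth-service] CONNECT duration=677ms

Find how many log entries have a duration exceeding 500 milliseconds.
6

To count timeouts:

1. Threshold: 500ms
2. Extract duration from each log entry
3. Count entries where duration > 500
4. Timeout count: 6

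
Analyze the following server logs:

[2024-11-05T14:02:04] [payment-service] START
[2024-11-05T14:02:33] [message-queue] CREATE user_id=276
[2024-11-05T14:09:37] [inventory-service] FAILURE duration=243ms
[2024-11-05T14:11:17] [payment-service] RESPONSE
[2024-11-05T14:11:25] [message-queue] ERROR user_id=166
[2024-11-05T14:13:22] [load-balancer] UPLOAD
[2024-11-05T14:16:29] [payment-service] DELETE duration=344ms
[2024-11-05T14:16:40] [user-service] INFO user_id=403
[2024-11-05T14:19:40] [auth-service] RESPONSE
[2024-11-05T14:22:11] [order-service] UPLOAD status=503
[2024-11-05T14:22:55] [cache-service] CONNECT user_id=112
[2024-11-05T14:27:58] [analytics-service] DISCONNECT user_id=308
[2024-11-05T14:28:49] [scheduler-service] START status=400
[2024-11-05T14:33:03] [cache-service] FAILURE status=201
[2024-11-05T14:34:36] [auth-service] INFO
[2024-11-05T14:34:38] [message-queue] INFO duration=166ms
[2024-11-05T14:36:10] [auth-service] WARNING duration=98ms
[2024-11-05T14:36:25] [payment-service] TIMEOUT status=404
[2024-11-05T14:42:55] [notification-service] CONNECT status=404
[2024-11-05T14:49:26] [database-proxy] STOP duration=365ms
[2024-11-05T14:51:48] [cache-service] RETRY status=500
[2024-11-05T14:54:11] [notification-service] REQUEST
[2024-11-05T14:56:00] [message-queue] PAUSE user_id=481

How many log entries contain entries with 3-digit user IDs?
6

To find matching entries:

1. Pattern to match: entries with 3-digit user IDs
2. Scan each log entry for the pattern
3. Count matches: 6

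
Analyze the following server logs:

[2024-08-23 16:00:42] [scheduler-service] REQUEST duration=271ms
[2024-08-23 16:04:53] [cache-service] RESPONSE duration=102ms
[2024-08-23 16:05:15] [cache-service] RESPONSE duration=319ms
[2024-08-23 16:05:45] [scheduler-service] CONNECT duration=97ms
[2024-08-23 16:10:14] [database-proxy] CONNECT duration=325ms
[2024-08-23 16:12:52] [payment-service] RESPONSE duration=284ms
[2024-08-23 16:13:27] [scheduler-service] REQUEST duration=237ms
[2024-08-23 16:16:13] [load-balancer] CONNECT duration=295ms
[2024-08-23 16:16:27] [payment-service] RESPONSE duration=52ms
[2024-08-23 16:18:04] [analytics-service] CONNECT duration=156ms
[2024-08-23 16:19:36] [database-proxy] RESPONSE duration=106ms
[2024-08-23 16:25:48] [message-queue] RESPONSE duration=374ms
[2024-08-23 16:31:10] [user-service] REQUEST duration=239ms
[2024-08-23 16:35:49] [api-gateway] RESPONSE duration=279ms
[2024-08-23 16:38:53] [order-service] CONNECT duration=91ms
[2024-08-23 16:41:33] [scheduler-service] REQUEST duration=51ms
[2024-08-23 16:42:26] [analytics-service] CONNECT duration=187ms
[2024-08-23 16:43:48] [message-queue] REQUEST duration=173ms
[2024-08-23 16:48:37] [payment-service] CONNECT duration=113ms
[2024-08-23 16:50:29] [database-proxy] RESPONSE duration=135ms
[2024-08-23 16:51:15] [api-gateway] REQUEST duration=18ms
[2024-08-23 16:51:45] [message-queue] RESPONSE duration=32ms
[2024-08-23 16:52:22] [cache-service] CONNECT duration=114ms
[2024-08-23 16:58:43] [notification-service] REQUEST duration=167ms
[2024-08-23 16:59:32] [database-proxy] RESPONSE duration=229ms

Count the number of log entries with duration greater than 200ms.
10

To count timeouts:

1. Threshold: 200ms
2. Extract duration from each log entry
3. Count entries where duration > 200
4. Timeout count: 10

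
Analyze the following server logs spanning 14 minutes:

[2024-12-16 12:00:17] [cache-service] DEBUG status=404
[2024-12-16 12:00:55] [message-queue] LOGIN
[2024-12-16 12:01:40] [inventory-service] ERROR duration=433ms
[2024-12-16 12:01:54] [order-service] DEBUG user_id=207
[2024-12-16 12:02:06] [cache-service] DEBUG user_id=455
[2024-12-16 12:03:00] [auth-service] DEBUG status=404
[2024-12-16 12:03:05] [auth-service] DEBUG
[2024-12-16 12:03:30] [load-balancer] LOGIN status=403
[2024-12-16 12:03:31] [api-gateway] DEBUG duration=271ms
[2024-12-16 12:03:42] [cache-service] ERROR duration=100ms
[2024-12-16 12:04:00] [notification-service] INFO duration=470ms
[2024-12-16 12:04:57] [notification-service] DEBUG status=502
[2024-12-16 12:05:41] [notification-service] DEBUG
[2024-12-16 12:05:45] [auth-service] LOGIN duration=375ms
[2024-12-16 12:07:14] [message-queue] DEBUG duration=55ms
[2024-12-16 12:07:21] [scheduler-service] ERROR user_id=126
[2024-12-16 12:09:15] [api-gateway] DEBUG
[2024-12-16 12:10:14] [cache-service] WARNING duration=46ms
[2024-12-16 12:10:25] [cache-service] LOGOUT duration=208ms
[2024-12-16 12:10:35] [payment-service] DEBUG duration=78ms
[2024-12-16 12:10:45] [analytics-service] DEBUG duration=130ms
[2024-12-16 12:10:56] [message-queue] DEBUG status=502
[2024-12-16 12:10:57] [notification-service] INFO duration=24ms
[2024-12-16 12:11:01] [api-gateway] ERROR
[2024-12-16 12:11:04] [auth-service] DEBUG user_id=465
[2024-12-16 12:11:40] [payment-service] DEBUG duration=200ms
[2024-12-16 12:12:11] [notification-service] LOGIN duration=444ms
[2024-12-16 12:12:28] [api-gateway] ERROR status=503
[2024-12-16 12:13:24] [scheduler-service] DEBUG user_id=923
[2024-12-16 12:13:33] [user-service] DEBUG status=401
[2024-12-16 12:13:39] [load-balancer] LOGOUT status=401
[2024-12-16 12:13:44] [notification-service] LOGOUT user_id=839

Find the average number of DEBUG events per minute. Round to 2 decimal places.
1.21

To calculate the rate:

1. Count total DEBUG events: 17
2. Total time period: 14 minutes
3. Rate = 17 / 14 = 1.21 events per minute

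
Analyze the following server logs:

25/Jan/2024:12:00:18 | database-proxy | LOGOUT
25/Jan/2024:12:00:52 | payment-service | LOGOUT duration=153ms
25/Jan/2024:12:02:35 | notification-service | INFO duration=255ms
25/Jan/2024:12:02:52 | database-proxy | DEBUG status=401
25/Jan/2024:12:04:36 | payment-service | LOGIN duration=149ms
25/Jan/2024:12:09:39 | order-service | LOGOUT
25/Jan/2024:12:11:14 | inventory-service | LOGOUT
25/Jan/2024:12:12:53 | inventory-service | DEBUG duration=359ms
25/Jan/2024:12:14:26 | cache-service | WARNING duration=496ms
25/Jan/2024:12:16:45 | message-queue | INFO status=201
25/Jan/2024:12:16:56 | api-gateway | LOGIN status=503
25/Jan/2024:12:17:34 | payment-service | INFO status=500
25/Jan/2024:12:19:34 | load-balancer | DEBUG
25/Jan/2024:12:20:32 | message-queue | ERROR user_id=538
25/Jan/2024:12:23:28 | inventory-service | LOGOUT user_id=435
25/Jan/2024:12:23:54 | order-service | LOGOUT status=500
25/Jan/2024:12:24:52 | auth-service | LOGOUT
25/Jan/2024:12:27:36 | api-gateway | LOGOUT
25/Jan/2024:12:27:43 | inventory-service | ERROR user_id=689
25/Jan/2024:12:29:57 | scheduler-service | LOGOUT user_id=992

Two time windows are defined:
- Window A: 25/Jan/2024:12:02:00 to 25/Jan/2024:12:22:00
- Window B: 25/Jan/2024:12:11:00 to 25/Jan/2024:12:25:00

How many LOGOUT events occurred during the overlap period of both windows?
1

To find overlap events:

1. Window A: 25/Jan/2024:12:02:00 to 25/Jan/2024:12:22:00
2. Window B: 25/Jan/2024:12:11:00 to 25/Jan/2024:12:25:00
3. Overlap period: 25/Jan/2024:12:11:00 to 25/Jan/2024:12:22:00
4. Count LOGOUT events in overlap: 1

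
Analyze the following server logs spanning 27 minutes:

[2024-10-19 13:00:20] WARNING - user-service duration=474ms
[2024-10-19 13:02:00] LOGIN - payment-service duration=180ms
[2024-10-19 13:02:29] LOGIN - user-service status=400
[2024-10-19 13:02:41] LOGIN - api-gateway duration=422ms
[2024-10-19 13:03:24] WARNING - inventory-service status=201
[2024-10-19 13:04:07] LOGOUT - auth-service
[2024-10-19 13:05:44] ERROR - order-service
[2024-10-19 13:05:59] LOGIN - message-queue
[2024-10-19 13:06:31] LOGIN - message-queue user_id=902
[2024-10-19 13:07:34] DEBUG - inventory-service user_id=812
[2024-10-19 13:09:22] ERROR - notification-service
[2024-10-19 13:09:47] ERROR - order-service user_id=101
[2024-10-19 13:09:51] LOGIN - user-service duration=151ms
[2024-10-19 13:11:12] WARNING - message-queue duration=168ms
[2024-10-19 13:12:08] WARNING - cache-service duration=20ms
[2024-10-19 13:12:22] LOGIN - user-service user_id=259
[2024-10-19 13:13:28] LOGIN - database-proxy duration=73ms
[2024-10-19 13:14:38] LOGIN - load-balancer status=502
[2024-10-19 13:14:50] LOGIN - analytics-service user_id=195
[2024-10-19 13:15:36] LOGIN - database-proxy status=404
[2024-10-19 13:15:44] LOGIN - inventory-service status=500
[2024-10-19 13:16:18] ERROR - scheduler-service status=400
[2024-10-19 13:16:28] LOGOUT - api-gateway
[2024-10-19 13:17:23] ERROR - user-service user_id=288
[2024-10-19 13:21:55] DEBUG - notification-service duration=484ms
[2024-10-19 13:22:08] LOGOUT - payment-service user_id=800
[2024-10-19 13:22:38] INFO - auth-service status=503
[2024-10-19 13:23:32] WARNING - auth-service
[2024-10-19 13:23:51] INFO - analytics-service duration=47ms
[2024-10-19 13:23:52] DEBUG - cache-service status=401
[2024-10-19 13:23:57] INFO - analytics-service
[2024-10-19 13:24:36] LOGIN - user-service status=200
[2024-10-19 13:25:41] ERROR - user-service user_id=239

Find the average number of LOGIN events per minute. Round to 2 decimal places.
0.48

To calculate the rate:

1. Count total LOGIN events: 13
2. Total time period: 27 minutes
3. Rate = 13 / 27 = 0.48 events per minute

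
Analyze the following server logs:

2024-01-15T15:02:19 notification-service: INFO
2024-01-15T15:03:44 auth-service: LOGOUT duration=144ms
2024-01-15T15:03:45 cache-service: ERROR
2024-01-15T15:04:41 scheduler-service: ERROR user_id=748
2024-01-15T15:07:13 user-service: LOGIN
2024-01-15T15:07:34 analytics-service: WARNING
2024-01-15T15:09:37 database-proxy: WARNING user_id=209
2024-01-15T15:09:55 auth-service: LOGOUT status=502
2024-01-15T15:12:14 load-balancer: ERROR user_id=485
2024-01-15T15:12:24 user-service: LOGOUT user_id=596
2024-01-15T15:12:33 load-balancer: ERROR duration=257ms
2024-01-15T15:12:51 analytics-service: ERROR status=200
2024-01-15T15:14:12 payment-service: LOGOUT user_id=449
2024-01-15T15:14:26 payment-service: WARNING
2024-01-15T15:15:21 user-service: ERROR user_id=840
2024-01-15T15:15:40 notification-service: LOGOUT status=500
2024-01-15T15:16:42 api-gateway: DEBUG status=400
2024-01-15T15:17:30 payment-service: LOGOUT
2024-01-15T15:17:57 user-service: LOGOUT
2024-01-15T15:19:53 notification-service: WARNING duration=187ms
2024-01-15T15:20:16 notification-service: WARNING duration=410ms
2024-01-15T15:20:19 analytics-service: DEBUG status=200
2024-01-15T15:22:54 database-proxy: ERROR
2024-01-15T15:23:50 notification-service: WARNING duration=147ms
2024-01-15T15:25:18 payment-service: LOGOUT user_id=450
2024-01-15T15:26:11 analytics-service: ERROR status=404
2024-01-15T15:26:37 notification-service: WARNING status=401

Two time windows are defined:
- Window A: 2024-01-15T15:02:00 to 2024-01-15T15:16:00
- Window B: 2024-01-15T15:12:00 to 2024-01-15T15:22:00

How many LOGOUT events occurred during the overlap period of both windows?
3

To find overlap events:

1. Window A: 2024-01-15T15:02:00 to 2024-01-15T15:16:00
2. Window B: 2024-01-15T15:12:00 to 2024-01-15T15:22:00
3. Overlap period: 2024-01-15T15:12:00 to 2024-01-15T15:16:00
4. Count LOGOUT events in overlap: 3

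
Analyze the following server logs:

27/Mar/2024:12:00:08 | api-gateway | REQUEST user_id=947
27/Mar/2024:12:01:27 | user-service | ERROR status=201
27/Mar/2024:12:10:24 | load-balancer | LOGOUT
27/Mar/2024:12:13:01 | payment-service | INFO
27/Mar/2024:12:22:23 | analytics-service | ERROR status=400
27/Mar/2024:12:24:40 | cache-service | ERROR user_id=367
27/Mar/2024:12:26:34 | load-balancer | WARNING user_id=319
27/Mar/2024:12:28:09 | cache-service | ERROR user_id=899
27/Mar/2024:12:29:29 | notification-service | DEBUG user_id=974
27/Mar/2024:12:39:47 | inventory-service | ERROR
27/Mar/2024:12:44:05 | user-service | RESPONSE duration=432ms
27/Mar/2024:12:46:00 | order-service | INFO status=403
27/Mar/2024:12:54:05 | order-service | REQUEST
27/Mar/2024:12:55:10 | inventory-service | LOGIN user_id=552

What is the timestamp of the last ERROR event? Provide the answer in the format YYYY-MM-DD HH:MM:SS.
2024-03-27 12:39:47

To find the last event:

1. Filter for all ERROR events
2. Sort by timestamp
3. Select the last one
4. Timestamp: 2024-03-27 12:39:47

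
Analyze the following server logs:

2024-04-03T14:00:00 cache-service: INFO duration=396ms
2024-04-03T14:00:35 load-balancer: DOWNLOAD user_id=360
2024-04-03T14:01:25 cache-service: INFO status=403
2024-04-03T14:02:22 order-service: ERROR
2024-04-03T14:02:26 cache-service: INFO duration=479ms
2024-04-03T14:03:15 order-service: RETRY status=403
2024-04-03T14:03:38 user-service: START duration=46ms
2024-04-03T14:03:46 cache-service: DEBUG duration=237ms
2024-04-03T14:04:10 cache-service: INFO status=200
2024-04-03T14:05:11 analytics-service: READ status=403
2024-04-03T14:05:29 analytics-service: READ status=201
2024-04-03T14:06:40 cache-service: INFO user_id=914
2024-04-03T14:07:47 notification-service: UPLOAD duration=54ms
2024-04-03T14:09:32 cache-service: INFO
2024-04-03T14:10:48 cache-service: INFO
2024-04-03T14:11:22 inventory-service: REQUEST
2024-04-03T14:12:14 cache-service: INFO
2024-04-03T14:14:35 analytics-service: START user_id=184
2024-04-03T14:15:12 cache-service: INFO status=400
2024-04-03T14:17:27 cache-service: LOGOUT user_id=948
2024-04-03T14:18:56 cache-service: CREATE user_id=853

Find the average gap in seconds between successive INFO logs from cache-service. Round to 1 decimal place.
114.0

To calculate average interval:

1. Find all INFO events for cache-service in order
2. Calculate time gaps between consecutive events
3. Compute mean of gaps: 912 / 8 = 114.0 seconds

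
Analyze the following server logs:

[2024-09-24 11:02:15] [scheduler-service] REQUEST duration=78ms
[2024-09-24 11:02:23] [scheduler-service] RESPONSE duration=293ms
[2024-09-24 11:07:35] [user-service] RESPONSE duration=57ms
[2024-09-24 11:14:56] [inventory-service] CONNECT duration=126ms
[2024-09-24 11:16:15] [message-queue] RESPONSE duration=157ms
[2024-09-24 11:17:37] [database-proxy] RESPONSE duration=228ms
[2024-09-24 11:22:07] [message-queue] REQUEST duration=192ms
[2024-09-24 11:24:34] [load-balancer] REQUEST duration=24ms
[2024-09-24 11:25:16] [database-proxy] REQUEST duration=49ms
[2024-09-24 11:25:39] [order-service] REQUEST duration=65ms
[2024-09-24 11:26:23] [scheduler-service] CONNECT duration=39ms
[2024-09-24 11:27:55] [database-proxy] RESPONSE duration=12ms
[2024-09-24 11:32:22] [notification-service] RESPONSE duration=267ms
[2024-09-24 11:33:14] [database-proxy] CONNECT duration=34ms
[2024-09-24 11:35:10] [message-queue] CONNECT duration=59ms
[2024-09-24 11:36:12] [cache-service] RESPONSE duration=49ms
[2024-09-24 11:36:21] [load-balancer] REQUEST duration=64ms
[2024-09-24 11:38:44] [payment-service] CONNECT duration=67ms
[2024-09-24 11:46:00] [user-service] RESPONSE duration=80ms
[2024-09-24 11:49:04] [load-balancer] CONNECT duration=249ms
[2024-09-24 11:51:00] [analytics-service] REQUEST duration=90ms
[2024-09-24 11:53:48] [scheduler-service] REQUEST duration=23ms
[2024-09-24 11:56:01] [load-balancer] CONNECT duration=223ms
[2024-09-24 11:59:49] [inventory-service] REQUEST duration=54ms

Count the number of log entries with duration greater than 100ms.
8

To count timeouts:

1. Threshold: 100ms
2. Extract duration from each log entry
3. Count entries where duration > 100
4. Timeout count: 8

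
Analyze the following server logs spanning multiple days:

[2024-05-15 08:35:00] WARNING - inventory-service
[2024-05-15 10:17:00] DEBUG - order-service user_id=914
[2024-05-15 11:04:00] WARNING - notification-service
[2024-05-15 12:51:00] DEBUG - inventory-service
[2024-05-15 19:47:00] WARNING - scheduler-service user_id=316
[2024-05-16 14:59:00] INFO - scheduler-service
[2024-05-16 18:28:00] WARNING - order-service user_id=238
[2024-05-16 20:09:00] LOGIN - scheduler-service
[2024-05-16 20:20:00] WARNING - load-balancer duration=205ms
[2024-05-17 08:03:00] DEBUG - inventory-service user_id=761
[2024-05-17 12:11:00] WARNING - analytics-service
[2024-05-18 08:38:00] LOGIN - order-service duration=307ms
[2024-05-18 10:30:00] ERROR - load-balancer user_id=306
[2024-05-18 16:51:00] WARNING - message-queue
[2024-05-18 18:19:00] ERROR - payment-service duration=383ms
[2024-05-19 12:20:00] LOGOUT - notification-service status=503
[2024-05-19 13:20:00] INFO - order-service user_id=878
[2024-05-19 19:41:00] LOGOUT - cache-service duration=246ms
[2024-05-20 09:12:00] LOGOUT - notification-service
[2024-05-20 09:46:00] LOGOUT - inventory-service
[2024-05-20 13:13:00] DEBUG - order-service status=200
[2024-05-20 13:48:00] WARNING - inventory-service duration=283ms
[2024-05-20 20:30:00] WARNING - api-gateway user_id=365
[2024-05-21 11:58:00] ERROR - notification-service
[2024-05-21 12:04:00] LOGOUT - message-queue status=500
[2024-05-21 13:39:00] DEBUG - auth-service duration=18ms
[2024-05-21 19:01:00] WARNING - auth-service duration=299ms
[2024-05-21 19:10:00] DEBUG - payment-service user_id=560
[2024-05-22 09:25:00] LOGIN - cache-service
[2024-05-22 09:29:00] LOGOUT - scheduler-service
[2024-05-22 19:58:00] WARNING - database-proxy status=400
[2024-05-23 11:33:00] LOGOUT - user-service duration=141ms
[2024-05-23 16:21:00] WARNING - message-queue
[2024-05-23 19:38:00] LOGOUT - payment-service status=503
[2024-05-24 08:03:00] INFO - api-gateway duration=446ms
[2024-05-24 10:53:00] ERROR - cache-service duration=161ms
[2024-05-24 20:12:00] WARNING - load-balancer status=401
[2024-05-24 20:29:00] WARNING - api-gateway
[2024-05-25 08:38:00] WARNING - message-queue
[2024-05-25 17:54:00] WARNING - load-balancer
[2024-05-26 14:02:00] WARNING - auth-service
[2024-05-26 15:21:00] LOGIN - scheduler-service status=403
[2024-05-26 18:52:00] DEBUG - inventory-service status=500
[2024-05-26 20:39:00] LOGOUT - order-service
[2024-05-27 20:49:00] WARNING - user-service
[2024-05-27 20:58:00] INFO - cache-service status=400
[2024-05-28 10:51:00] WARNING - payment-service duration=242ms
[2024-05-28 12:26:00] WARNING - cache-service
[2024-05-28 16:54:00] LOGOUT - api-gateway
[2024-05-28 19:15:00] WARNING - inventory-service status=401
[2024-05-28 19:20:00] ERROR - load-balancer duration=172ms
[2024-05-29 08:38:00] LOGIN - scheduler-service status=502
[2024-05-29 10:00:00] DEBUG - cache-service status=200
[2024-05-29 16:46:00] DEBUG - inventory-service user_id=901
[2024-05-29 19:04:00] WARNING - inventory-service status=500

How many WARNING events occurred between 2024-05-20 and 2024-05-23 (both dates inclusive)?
5

To filter by date range:

1. Date range: 2024-05-20 through 2024-05-23, both dates inclusive
2. Filter for WARNING events whose date falls in this range
3. Count matching events: 5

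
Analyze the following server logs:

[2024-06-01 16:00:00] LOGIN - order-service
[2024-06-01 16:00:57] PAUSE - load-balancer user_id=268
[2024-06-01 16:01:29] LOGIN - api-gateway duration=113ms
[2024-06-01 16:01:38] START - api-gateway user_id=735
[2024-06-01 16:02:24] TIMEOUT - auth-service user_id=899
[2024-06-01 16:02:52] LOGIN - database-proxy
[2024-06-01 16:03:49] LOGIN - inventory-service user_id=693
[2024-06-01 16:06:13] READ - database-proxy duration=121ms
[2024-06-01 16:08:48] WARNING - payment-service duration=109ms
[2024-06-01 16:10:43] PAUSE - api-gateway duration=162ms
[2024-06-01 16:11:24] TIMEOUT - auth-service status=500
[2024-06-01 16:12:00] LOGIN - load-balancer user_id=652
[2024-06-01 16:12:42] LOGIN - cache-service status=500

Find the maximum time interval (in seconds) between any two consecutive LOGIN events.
491

To find the longest gap:

1. Extract all LOGIN events in chronological order
2. Calculate time differences between consecutive events
3. Find the maximum difference
4. Longest gap: 491 seconds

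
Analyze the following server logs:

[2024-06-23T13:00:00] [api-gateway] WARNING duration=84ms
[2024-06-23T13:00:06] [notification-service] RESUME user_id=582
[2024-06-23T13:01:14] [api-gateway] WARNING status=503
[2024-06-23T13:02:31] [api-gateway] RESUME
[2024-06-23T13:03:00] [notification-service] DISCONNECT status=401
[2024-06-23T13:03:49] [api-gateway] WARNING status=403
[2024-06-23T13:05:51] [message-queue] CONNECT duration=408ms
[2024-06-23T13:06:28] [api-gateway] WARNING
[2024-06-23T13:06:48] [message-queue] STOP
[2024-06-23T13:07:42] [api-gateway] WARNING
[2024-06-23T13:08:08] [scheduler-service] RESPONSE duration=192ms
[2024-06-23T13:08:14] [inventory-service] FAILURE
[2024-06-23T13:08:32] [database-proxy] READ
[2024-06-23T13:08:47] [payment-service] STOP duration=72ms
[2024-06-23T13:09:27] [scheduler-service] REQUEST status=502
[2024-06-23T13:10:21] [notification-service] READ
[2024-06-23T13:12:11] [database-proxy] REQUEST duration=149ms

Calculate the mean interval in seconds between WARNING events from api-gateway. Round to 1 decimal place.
115.5

To calculate average interval:

1. Find all WARNING events for api-gateway in order
2. Calculate time gaps between consecutive events
3. Compute mean of gaps: 462 / 4 = 115.5 seconds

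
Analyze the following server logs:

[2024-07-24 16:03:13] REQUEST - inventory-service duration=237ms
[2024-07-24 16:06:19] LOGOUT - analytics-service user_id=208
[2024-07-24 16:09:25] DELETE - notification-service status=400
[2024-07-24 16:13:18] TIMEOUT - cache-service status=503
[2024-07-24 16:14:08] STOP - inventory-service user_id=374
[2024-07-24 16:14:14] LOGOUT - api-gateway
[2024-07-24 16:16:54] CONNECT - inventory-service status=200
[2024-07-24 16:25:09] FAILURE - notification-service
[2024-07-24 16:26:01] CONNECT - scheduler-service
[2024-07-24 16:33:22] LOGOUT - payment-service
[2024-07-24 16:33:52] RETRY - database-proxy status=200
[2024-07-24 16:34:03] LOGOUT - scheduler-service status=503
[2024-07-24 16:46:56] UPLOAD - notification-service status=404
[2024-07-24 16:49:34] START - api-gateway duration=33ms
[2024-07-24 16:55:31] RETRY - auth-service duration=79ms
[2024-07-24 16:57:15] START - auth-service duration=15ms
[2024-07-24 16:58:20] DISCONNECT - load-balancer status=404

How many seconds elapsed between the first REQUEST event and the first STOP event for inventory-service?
655

To find the time between events:

1. Locate the first REQUEST event for inventory-service: 2024-07-24 16:03:13
2. Locate the first STOP event for inventory-service: 2024-07-24 16:14:08
3. Calculate the difference: 2024-07-24 16:14:08 - 2024-07-24 16:03:13 = 655 seconds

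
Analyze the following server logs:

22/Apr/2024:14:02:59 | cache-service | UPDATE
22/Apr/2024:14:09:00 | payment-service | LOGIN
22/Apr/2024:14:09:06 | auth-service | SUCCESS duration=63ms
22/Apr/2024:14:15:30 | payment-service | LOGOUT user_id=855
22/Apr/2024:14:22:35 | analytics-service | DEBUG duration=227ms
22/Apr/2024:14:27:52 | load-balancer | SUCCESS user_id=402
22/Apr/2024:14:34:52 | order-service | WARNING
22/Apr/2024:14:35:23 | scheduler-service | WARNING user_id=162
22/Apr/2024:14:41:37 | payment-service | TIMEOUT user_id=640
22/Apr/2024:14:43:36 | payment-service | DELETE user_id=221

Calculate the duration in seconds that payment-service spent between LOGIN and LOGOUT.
390

To calculate state duration:

1. Find LOGIN event for payment-service: 22/Apr/2024:14:09:00
2. Find LOGOUT event for payment-service: 22/Apr/2024:14:15:30
3. Calculate duration: 22/Apr/2024:14:15:30 - 22/Apr/2024:14:09:00 = 390 seconds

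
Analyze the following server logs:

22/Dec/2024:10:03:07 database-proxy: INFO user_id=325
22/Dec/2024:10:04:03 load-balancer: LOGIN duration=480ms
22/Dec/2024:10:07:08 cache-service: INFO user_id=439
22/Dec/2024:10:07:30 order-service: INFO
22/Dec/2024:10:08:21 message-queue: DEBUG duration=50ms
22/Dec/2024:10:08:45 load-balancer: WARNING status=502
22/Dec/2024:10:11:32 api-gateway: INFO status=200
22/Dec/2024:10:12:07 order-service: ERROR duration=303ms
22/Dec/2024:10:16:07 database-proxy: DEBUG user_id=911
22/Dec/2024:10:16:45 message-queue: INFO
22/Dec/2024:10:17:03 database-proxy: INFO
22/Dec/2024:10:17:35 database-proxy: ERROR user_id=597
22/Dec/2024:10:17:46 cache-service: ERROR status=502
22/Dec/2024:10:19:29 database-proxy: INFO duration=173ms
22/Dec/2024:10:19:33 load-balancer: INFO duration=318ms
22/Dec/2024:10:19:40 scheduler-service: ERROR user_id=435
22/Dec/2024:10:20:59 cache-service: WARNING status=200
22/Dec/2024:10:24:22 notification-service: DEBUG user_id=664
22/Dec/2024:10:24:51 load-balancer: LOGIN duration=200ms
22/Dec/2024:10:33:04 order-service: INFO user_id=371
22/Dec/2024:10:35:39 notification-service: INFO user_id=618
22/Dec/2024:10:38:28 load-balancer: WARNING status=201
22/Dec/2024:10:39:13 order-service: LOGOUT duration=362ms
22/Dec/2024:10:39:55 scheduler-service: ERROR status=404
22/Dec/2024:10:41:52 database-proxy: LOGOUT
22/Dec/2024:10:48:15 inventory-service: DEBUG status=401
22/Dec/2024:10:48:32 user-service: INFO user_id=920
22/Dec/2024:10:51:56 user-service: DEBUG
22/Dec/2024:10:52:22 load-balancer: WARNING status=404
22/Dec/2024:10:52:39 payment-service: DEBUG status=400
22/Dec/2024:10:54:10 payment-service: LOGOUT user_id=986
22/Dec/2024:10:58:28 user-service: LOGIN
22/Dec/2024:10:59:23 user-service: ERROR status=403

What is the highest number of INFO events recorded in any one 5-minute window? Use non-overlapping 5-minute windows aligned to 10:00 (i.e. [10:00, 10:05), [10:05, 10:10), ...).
4

To find the burst window:

1. Divide the log period into non-overlapping 5-minute windows starting at 10:00
2. Count INFO events in each window
3. Find the window with maximum count
4. Maximum events in a window: 4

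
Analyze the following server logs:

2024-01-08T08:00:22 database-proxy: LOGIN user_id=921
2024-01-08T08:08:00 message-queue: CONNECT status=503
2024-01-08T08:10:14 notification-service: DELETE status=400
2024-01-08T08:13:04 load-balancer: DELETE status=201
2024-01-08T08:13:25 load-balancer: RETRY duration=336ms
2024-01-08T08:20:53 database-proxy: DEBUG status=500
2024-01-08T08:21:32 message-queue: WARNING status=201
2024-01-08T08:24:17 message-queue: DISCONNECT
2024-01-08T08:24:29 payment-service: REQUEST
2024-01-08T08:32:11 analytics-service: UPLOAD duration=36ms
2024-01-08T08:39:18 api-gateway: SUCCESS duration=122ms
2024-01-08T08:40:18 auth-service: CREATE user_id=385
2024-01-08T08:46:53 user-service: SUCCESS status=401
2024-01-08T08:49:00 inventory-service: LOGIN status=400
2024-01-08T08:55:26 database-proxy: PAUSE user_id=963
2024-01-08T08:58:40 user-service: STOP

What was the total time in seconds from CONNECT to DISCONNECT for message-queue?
977

To calculate state duration:

1. Find CONNECT event for message-queue: 2024-01-08T08:08:00
2. Find DISCONNECT event for message-queue: 2024-01-08T08:24:17
3. Calculate duration: 2024-01-08T08:24:17 - 2024-01-08T08:08:00 = 977 seconds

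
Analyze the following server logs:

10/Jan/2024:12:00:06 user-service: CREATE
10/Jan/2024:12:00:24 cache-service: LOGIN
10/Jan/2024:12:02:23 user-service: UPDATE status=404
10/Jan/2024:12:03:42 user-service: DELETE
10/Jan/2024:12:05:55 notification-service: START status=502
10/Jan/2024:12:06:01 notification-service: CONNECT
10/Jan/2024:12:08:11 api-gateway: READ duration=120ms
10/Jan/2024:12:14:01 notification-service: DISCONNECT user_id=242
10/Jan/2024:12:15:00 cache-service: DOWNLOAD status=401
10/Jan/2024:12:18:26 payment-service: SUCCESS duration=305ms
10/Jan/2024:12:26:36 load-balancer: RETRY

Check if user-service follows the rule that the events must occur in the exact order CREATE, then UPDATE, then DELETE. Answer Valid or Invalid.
Valid

To validate ordering:

1. Required order: CREATE → UPDATE → DELETE
2. Rule: the events must occur in the exact order CREATE, then UPDATE, then DELETE
3. Check actual order of events for user-service
4. Result: Valid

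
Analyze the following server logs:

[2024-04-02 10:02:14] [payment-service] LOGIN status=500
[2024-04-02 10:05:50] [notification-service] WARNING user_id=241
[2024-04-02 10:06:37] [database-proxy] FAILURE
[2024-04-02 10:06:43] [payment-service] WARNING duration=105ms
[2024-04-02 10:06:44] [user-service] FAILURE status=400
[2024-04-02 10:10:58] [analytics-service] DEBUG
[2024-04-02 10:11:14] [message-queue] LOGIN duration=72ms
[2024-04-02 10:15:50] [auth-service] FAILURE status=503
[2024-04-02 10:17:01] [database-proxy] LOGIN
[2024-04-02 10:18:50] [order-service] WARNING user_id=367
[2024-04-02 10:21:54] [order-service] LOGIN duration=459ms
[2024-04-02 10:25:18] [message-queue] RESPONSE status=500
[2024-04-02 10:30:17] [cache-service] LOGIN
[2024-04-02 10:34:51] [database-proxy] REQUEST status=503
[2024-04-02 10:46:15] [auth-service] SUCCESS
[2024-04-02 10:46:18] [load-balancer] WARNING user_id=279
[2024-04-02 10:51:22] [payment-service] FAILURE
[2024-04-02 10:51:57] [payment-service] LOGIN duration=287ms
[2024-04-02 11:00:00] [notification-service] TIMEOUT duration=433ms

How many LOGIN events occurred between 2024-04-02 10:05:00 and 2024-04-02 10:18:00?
2

To count events in the time window:

1. Window boundaries: 2024-04-02 10:05:00 to 2024-04-02 10:18:00
2. Filter for LOGIN events within this window
3. Count matching events: 2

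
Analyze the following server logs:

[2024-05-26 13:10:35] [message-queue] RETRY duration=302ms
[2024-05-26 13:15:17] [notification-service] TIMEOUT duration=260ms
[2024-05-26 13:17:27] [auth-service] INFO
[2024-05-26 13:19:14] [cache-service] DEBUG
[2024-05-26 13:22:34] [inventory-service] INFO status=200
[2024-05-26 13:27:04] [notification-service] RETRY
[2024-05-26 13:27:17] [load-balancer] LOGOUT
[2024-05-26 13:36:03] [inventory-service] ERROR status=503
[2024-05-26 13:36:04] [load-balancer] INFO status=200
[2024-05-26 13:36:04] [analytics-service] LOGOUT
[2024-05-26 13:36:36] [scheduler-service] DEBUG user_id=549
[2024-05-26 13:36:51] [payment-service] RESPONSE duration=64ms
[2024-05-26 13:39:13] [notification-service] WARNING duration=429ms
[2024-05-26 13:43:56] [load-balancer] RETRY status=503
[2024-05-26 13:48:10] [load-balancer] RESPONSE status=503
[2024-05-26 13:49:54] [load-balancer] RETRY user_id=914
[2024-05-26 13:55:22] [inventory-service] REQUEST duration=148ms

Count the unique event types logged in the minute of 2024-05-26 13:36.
5

To count unique event types:

1. Filter events in the minute starting at 2024-05-26 13:36
2. Extract event types from matching entries
3. Count unique types: 5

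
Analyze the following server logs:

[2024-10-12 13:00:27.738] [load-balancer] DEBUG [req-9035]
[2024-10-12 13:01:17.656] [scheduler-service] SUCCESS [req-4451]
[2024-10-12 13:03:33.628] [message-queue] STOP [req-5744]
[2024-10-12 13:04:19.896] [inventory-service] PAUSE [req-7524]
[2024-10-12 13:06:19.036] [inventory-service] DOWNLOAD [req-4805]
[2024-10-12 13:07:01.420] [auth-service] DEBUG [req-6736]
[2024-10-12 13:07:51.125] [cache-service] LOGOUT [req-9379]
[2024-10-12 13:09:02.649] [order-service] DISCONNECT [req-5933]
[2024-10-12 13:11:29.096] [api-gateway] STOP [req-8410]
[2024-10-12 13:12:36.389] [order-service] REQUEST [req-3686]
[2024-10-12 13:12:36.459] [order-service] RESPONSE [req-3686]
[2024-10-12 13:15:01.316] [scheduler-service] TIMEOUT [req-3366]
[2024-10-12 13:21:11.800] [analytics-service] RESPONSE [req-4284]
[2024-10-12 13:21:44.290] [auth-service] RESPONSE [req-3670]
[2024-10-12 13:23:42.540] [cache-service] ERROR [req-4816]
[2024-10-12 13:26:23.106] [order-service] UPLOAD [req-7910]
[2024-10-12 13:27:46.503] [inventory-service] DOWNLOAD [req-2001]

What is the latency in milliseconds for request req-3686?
70

To calculate latency:

1. Find REQUEST with id req-3686: 2024-10-12 13:12:36.389
2. Find RESPONSE with id req-3686: 2024-10-12 13:12:36.459
3. Latency: 2024-10-12 13:12:36.459 - 2024-10-12 13:12:36.389 = 70ms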